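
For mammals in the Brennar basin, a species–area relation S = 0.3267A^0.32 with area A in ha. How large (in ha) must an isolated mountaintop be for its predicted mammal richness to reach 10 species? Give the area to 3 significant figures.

10 = 0.3267 × A^0.32  ⇒  A^0.32 = 10/0.3267 = 30.61
ln A = ln(30.61) / 0.32 = 3.4213 / 0.32 = 10.6916
A = e^10.6916 ≈ 43983 ha

44000 ha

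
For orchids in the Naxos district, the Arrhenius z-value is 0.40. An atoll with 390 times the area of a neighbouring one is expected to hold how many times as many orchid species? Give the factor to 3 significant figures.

10.9

S₂/S₁ = (A₂/A₁)^z = 390^0.4
ln(S₂/S₁) = 0.4 × ln 390 = 0.4 × 5.9661 = 2.3865
S₂/S₁ = e^2.3865 ≈ 10.87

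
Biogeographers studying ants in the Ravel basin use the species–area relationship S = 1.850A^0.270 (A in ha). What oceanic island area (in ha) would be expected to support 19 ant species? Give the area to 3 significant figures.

5580 ha

19 = 1.85 × A^0.27  ⇒  A^0.27 = 19/1.85 = 10.27
ln A = ln(10.27) / 0.27 = 2.3293 / 0.27 = 8.6269
A = e^8.6269 ≈ 5580 ha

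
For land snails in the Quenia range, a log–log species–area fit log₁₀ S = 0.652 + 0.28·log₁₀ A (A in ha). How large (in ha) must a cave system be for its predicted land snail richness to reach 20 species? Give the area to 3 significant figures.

208 ha

20 = 4.487 × A^0.28  ⇒  A^0.28 = 20/4.487 = 4.457
ln A = ln(4.457) / 0.28 = 1.4944 / 0.28 = 5.3373
A = e^5.3373 ≈ 208 ha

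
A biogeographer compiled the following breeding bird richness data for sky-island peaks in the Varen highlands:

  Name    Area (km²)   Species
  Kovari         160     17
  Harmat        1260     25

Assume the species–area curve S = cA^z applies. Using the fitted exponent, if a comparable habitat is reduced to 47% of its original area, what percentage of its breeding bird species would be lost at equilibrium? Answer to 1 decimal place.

13.2%

z = ln(25/17) / ln(1260/160) = 0.3857 / 2.0637 = 0.1869
S_new/S_old = (A_new/A_old)^z = 0.47^0.1869 = exp(0.1869 × -0.7550) = 0.8684
Fraction lost = 1 − 0.8684 = 0.1316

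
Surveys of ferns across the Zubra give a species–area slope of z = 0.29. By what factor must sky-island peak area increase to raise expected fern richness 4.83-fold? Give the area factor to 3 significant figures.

(A₂/A₁)^0.29 = 4.83, so A₂/A₁ = 4.83^(1/0.29) = 4.83^3.448
ln(A₂/A₁) = ln 4.83 / 0.29 = 1.5748 / 0.29 = 5.4305
A₂/A₁ = e^5.4305 ≈ 228.3

228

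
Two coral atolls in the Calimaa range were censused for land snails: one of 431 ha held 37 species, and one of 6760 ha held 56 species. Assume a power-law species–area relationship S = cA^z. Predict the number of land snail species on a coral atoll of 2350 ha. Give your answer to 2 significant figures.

48

z = ln(56/37) / ln(6760/431) = 0.4144 / 2.7527 = 0.1506
c = 37 / 431^0.1506 = 37 / 2.493 = 14.84
S₃ = 14.84 × 2350^0.1506 = 14.84 × 3.218 ≈ 47.76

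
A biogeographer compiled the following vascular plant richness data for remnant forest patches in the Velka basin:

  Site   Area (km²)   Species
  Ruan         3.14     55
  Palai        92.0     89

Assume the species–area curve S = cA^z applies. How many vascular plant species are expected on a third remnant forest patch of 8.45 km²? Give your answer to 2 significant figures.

z = ln(89/55) / ln(92/3.14) = 0.4813 / 3.3776 = 0.1425
c = 55 / 3.14^0.1425 = 55 / 1.177 = 46.73
S₃ = 46.73 × 8.45^0.1425 = 46.73 × 1.355 ≈ 63.33

63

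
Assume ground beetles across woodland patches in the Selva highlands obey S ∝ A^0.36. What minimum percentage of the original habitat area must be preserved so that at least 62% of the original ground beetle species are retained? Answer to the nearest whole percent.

27%

Need (A_new/A_old)^0.36 = 0.62, so A_new/A_old = 0.62^(1/0.36) = 0.62^2.778
ln(A_new/A_old) = ln 0.62 / 0.36 = -0.4780 / 0.36 = -1.3279
A_new/A_old = e^-1.3279 ≈ 0.265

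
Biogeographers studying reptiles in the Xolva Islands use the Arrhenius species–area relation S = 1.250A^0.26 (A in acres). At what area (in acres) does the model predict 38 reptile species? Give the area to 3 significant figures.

505000 acres

38 = 1.25 × A^0.26  ⇒  A^0.26 = 38/1.25 = 30.4
ln A = ln(30.4) / 0.26 = 3.4144 / 0.26 = 13.1325
A = e^13.1325 ≈ 505080 acres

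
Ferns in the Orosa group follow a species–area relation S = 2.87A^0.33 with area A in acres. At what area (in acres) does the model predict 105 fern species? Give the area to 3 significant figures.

105 = 2.87 × A^0.33  ⇒  A^0.33 = 105/2.87 = 36.59
ln A = ln(36.59) / 0.33 = 3.5996 / 0.33 = 10.9080
A = e^10.9080 ≈ 54613 acres

54600 acres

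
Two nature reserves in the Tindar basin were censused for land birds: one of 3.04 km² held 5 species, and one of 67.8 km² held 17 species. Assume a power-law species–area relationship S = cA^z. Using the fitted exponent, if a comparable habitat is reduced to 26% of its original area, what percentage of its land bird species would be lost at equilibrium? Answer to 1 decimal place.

z = ln(17/5) / ln(67.8/3.04) = 1.2238 / 3.1047 = 0.3942
S_new/S_old = (A_new/A_old)^z = 0.26^0.3942 = exp(0.3942 × -1.3471) = 0.588
Fraction lost = 1 − 0.588 = 0.412

41.2%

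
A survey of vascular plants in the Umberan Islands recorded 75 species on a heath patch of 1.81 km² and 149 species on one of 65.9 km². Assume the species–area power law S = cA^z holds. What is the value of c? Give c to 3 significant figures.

67.0

z = ln(S₂/S₁) / ln(A₂/A₁) = ln(149/75) / ln(65.9/1.81) = 0.6865 / 3.5948 = 0.1910
c = S₁ / A₁^z = 75 / 1.81^0.1910 = 75 / 1.12 = 66.97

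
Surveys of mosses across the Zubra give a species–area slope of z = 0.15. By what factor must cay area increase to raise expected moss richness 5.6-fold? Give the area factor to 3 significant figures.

(A₂/A₁)^0.15 = 5.6, so A₂/A₁ = 5.6^(1/0.15) = 5.6^6.667
ln(A₂/A₁) = ln 5.6 / 0.15 = 1.7228 / 0.15 = 11.4851
A₂/A₁ = e^11.4851 ≈ 97257

97300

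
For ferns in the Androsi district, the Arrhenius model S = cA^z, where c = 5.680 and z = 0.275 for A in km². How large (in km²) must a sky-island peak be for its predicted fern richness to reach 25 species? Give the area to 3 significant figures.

219 km²

25 = 5.68 × A^0.275  ⇒  A^0.275 = 25/5.68 = 4.401
ln A = ln(4.401) / 0.275 = 1.4819 / 0.275 = 5.3888
A = e^5.3888 ≈ 218.9 km²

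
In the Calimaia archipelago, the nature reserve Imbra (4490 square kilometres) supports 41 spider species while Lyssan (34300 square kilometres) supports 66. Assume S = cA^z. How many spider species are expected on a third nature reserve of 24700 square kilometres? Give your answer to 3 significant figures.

z = ln(66/41) / ln(34300/4490) = 0.4761 / 2.0333 = 0.2341
c = 41 / 4490^0.2341 = 41 / 7.164 = 5.723
S₃ = 5.723 × 24700^0.2341 = 5.723 × 10.68 ≈ 61.12

61.1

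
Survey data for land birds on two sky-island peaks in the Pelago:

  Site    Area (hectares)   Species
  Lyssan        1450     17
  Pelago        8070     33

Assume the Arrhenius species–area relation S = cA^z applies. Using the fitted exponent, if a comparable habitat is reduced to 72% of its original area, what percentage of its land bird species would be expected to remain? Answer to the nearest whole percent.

z = ln(33/17) / ln(8070/1450) = 0.6633 / 1.7166 = 0.3864
S_new/S_old = (A_new/A_old)^z = 0.72^0.3864 = exp(0.3864 × -0.3285) = 0.8808

88%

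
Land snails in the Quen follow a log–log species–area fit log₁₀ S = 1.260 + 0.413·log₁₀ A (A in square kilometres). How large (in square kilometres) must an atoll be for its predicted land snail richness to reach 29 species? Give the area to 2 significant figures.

3.1 square kilometres

29 = 18.2 × A^0.413  ⇒  A^0.413 = 29/18.2 = 1.594
ln A = ln(1.594) / 0.413 = 0.4660 / 0.413 = 1.1284
A = e^1.1284 ≈ 3.091 square kilometres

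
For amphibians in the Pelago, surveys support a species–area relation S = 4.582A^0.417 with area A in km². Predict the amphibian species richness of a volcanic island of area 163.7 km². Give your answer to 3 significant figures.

38.4

S = 4.582 × 163.7^0.417 = 4.582 × 8.38 ≈ 38.4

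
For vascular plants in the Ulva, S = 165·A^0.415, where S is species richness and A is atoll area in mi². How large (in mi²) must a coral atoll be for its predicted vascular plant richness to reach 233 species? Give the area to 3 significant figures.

233 = 165 × A^0.415  ⇒  A^0.415 = 233/165 = 1.412
ln A = ln(1.412) / 0.415 = 0.3451 / 0.415 = 0.8315
A = e^0.8315 ≈ 2.297 mi²

2.30 mi²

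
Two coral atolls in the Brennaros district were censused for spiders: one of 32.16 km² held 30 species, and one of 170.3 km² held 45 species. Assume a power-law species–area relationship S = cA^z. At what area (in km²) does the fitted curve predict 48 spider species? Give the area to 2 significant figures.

220 km²

z = ln(45/30) / ln(170.3/32.16) = 0.4055 / 1.6668 = 0.2433
c = 30 / 32.16^0.2433 = 30 / 2.326 = 12.9
A = (48/12.9)^(1/0.2433) ⇒ ln A = ln(3.722)/0.2433 = 5.4029
A = e^5.4029 ≈ 222 km²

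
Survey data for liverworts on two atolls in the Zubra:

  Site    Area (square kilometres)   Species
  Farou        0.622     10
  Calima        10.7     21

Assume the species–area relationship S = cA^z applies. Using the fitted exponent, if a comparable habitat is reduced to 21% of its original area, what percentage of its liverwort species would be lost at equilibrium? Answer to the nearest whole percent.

33%

z = ln(21/10) / ln(10.7/0.622) = 0.7419 / 2.8451 = 0.2608
S_new/S_old = (A_new/A_old)^z = 0.21^0.2608 = exp(0.2608 × -1.5606) = 0.6657
Fraction lost = 1 − 0.6657 = 0.3343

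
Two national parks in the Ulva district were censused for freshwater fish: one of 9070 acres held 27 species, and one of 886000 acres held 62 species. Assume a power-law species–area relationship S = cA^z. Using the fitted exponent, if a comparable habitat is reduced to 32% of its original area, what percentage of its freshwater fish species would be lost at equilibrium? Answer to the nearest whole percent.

z = ln(62/27) / ln(886000/9070) = 0.8313 / 4.5817 = 0.1814
S_new/S_old = (A_new/A_old)^z = 0.32^0.1814 = exp(0.1814 × -1.1394) = 0.8132
Fraction lost = 1 − 0.8132 = 0.1868

19%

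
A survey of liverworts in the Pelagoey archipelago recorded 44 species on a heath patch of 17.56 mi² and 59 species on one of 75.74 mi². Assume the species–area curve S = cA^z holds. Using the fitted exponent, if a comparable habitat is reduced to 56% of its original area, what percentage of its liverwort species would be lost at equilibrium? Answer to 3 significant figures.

11.0%

z = ln(59/44) / ln(75.74/17.56) = 0.2933 / 1.4617 = 0.2007
S_new/S_old = (A_new/A_old)^z = 0.56^0.2007 = exp(0.2007 × -0.5798) = 0.8902
Fraction lost = 1 − 0.8902 = 0.1098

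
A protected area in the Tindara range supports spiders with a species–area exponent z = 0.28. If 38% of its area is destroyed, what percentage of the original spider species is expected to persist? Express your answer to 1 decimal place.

S_new/S_old = (A_new/A_old)^z = 0.62^0.28
= exp(0.28 × ln 0.62) = exp(0.28 × -0.4780) = exp(-0.1339) ≈ 0.8747

87.5%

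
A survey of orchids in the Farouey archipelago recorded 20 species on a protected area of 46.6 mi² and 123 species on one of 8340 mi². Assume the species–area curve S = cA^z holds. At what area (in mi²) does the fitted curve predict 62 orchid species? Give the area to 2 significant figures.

z = ln(123/20) / ln(8340/46.6) = 1.8165 / 5.1872 = 0.3502
c = 20 / 46.6^0.3502 = 20 / 3.839 = 5.21
A = (62/5.21)^(1/0.3502) ⇒ ln A = ln(11.9)/0.3502 = 7.0725
A = e^7.0725 ≈ 1179 mi²

1200 mi²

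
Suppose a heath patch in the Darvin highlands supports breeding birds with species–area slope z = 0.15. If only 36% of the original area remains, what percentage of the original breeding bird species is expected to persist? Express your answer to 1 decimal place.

85.8%

S_new/S_old = (A_new/A_old)^z = 0.36^0.15
= exp(0.15 × ln 0.36) = exp(0.15 × -1.0217) = exp(-0.1532) ≈ 0.8579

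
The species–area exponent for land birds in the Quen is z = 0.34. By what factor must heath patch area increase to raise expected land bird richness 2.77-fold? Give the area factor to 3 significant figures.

(A₂/A₁)^0.34 = 2.77, so A₂/A₁ = 2.77^(1/0.34) = 2.77^2.941
ln(A₂/A₁) = ln 2.77 / 0.34 = 1.0188 / 0.34 = 2.9966
A₂/A₁ = e^2.9966 ≈ 20.02

20.0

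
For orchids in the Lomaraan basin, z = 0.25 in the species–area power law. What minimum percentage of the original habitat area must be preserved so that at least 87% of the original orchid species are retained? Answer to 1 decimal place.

57.3%

Need (A_new/A_old)^0.25 = 0.87, so A_new/A_old = 0.87^(1/0.25) = 0.87^4
ln(A_new/A_old) = ln 0.87 / 0.25 = -0.1393 / 0.25 = -0.5570
A_new/A_old = e^-0.5570 ≈ 0.5729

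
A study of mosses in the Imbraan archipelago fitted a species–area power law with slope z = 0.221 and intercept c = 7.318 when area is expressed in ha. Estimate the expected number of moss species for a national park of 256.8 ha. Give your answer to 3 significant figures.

S = 7.318 × 256.8^0.221
ln S = ln 7.318 + 0.221 × ln 256.8 = 1.9903 + 0.221 × 5.5483 = 3.2165
S = e^3.2165 ≈ 24.94

24.9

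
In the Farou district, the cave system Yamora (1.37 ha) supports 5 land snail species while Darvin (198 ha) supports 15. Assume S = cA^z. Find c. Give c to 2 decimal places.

z = ln(S₂/S₁) / ln(A₂/A₁) = ln(15/5) / ln(198/1.37) = 1.0986 / 4.9735 = 0.2209
c = S₁ / A₁^z = 5 / 1.37^0.2209 = 5 / 1.072 = 4.664

4.66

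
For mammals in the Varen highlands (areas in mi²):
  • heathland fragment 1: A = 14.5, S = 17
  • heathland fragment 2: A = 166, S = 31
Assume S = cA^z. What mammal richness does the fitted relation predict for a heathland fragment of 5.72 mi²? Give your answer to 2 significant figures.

14

z = ln(31/17) / ln(166/14.5) = 0.6008 / 2.4378 = 0.2464
c = 17 / 14.5^0.2464 = 17 / 1.933 = 8.795
S₃ = 8.795 × 5.72^0.2464 = 8.795 × 1.537 ≈ 13.52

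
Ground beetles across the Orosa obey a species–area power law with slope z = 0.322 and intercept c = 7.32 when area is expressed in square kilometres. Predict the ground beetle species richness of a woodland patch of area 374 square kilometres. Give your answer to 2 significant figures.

S = 7.32 × 374^0.322 = 7.32 × 6.737 ≈ 49.31

49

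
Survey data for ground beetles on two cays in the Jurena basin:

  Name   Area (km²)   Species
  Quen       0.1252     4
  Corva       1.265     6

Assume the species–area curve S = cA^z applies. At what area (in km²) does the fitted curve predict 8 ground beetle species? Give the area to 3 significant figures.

z = ln(6/4) / ln(1.265/0.1252) = 0.4055 / 2.3129 = 0.1753
c = 4 / 0.1252^0.1753 = 4 / 0.6947 = 5.758
A = (8/5.758)^(1/0.1753) ⇒ ln A = ln(1.389)/0.1753 = 1.8761
A = e^1.8761 ≈ 6.528 km²

6.53 km²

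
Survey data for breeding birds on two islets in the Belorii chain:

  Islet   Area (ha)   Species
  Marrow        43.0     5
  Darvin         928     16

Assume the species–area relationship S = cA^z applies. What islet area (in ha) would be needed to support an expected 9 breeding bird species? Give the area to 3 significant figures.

z = ln(16/5) / ln(928/43) = 1.1632 / 3.0718 = 0.3787
c = 5 / 43^0.3787 = 5 / 4.154 = 1.204
A = (9/1.204)^(1/0.3787) ⇒ ln A = ln(7.478)/0.3787 = 5.3135
A = e^5.3135 ≈ 203.1 ha

203 ha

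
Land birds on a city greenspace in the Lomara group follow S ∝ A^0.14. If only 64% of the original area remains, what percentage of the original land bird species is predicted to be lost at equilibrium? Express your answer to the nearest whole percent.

6%

S_new/S_old = (A_new/A_old)^z = 0.64^0.14
= exp(0.14 × ln 0.64) = exp(0.14 × -0.4463) = exp(-0.0625) ≈ 0.9394
Fraction lost = 1 − 0.9394 = 0.06057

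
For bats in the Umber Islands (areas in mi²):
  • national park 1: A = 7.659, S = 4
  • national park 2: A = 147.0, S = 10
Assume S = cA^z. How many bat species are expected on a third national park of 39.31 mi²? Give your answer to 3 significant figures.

6.64

z = ln(10/4) / ln(147/7.659) = 0.9163 / 2.9546 = 0.3101
c = 4 / 7.659^0.3101 = 4 / 1.88 = 2.127
S₃ = 2.127 × 39.31^0.3101 = 2.127 × 3.122 ≈ 6.643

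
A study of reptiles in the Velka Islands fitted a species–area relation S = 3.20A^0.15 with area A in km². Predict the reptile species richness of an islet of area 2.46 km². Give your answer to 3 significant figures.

3.66

S = 3.2 × 2.46^0.15 = 3.2 × 1.145 ≈ 3.663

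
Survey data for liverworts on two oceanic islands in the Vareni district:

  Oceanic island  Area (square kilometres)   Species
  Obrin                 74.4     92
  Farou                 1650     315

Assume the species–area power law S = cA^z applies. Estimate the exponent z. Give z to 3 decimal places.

Taking logs: ln S = ln c + z ln A, so z = (ln S₂ − ln S₁)/(ln A₂ − ln A₁).
z = ln(315/92) / ln(1650/74.4) = ln(3.424) / ln(22.18) = 1.2308 / 3.0991 = 0.3971

0.397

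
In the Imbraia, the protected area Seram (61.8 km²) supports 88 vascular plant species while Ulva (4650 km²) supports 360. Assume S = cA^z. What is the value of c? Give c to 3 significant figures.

22.9

z = ln(S₂/S₁) / ln(A₂/A₁) = ln(360/88) / ln(4650/61.8) = 1.4088 / 4.3207 = 0.3260
c = S₁ / A₁^z = 88 / 61.8^0.3260 = 88 / 3.837 = 22.94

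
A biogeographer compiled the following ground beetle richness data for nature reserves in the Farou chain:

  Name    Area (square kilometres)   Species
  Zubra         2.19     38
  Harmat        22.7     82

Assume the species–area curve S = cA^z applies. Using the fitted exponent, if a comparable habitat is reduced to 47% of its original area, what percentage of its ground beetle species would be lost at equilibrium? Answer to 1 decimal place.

22.0%

z = ln(82/38) / ln(22.7/2.19) = 0.7691 / 2.3385 = 0.3289
S_new/S_old = (A_new/A_old)^z = 0.47^0.3289 = exp(0.3289 × -0.7550) = 0.7801
Fraction lost = 1 − 0.7801 = 0.2199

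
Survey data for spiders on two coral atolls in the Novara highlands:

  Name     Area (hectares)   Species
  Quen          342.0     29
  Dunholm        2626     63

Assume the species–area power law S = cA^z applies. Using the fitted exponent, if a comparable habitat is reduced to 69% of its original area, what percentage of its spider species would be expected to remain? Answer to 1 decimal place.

86.8%

z = ln(63/29) / ln(2626/342) = 0.7758 / 2.0384 = 0.3806
S_new/S_old = (A_new/A_old)^z = 0.69^0.3806 = exp(0.3806 × -0.3711) = 0.8683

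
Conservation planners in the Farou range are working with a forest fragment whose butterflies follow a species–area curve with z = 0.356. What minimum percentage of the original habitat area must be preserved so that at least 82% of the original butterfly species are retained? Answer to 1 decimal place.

57.3%

Need (A_new/A_old)^0.356 = 0.82, so A_new/A_old = 0.82^(1/0.356) = 0.82^2.809
ln(A_new/A_old) = ln 0.82 / 0.356 = -0.1985 / 0.356 = -0.5574
A_new/A_old = e^-0.5574 ≈ 0.5727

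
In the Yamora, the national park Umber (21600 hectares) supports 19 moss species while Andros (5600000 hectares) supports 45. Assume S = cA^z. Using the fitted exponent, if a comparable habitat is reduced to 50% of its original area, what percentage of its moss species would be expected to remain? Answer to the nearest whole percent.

90%

z = ln(45/19) / ln(5600000/21600) = 0.8622 / 5.5578 = 0.1551
S_new/S_old = (A_new/A_old)^z = 0.5^0.1551 = exp(0.1551 × -0.6931) = 0.898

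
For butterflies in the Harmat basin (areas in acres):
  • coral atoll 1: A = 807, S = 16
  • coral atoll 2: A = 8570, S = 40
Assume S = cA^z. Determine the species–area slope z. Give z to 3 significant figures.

0.388

Taking logs: ln S = ln c + z ln A, so z = (ln S₂ − ln S₁)/(ln A₂ − ln A₁).
z = ln(40/16) / ln(8570/807) = ln(2.5) / ln(10.62) = 0.9163 / 2.3627 = 0.3878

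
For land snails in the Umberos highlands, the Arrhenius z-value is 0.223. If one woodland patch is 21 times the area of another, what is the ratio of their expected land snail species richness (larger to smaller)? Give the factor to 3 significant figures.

S₂/S₁ = (A₂/A₁)^z = 21^0.223
ln(S₂/S₁) = 0.223 × ln 21 = 0.223 × 3.0445 = 0.6789
S₂/S₁ = e^0.6789 ≈ 1.972

1.97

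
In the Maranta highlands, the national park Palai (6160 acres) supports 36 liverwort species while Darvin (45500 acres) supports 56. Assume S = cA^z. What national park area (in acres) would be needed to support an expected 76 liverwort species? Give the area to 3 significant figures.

z = ln(56/36) / ln(45500/6160) = 0.4418 / 1.9996 = 0.2210
c = 36 / 6160^0.2210 = 36 / 6.876 = 5.236
A = (76/5.236)^(1/0.2210) ⇒ ln A = ln(14.52)/0.2210 = 12.1076
A = e^12.1076 ≈ 181236 acres

181000 acres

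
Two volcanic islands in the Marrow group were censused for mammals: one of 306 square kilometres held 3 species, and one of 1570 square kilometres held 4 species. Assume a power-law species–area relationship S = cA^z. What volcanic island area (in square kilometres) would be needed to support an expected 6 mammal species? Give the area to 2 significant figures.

z = ln(4/3) / ln(1570/306) = 0.2877 / 1.6352 = 0.1759
c = 3 / 306^0.1759 = 3 / 2.737 = 1.096
A = (6/1.096)^(1/0.1759) ⇒ ln A = ln(5.474)/0.1759 = 9.6636
A = e^9.6636 ≈ 15734 square kilometres

16000 square kilometres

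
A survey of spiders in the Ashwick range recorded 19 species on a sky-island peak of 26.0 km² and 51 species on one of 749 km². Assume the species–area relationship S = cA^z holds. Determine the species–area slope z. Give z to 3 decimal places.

0.294

Taking logs: ln S = ln c + z ln A, so z = (ln S₂ − ln S₁)/(ln A₂ − ln A₁).
z = ln(51/19) / ln(749/26) = ln(2.684) / ln(28.81) = 0.9874 / 3.3606 = 0.2938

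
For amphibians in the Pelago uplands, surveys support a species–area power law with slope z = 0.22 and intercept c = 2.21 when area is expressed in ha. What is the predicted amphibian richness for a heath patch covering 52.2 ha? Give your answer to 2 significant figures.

5.3

S = 2.21 × 52.2^0.22 = 2.21 × 2.387 ≈ 5.276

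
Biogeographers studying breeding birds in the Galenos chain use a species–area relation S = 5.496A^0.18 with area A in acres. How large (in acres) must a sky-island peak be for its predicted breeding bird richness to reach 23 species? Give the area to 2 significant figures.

23 = 5.496 × A^0.18  ⇒  A^0.18 = 23/5.496 = 4.185
ln A = ln(4.185) / 0.18 = 1.4315 / 0.18 = 7.9526
A = e^7.9526 ≈ 2843 acres

2800 acres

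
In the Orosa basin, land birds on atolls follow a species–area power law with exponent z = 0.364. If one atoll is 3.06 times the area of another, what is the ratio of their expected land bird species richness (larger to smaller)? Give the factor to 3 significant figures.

S₂/S₁ = (A₂/A₁)^z = 3.06^0.364
ln(S₂/S₁) = 0.364 × ln 3.06 = 0.364 × 1.1184 = 0.4071
S₂/S₁ = e^0.4071 ≈ 1.502

1.50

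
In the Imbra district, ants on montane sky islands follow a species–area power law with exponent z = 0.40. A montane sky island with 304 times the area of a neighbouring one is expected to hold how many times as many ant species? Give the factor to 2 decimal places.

S₂/S₁ = (A₂/A₁)^z = 304^0.4
ln(S₂/S₁) = 0.4 × ln 304 = 0.4 × 5.7170 = 2.2868
S₂/S₁ = e^2.2868 ≈ 9.843

9.84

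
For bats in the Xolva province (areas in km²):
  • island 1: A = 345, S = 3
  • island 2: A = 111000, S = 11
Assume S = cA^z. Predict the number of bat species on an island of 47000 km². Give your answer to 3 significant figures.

z = ln(11/3) / ln(111000/345) = 1.2993 / 5.7737 = 0.2250
c = 3 / 345^0.2250 = 3 / 3.725 = 0.8054
S₃ = 0.8054 × 47000^0.2250 = 0.8054 × 11.26 ≈ 9.066

9.07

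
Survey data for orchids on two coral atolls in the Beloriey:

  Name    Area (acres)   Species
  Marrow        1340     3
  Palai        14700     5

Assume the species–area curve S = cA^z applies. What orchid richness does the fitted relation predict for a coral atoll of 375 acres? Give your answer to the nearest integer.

2

z = ln(5/3) / ln(14700/1340) = 0.5108 / 2.3952 = 0.2133
c = 3 / 1340^0.2133 = 3 / 4.644 = 0.6459
S₃ = 0.6459 × 375^0.2133 = 0.6459 × 3.54 ≈ 2.286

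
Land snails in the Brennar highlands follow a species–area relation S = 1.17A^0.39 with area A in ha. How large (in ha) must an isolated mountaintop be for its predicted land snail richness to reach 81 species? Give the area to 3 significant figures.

81 = 1.17 × A^0.39  ⇒  A^0.39 = 81/1.17 = 69.23
ln A = ln(69.23) / 0.39 = 4.2374 / 0.39 = 10.8652
A = e^10.8652 ≈ 52326 ha

52300 ha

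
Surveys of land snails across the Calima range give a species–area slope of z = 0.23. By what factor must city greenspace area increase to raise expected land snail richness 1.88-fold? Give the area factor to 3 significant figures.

15.6

(A₂/A₁)^0.23 = 1.88, so A₂/A₁ = 1.88^(1/0.23) = 1.88^4.348
ln(A₂/A₁) = ln 1.88 / 0.23 = 0.6313 / 0.23 = 2.7447
A₂/A₁ = e^2.7447 ≈ 15.56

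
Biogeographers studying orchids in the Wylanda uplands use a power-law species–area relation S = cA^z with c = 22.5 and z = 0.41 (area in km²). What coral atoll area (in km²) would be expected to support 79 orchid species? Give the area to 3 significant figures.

79 = 22.5 × A^0.41  ⇒  A^0.41 = 79/22.5 = 3.511
ln A = ln(3.511) / 0.41 = 1.2559 / 0.41 = 3.0633
A = e^3.0633 ≈ 21.4 km²

21.4 km²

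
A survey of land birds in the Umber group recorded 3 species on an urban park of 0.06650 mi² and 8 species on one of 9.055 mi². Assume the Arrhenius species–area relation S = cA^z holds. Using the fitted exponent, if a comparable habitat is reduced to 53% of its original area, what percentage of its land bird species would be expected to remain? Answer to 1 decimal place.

z = ln(8/3) / ln(9.055/0.0665) = 0.9808 / 4.9139 = 0.1996
S_new/S_old = (A_new/A_old)^z = 0.53^0.1996 = exp(0.1996 × -0.6349) = 0.881

88.1%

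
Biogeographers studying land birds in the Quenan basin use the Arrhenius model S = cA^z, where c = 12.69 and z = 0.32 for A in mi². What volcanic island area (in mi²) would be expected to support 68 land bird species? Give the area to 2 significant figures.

68 = 12.69 × A^0.32  ⇒  A^0.32 = 68/12.69 = 5.359
ln A = ln(5.359) / 0.32 = 1.6787 / 0.32 = 5.2459
A = e^5.2459 ≈ 189.8 mi²

190 mi²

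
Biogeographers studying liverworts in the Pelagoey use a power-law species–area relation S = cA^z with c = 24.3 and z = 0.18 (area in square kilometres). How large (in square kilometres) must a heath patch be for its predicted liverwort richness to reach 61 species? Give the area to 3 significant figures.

61 = 24.3 × A^0.18  ⇒  A^0.18 = 61/24.3 = 2.51
ln A = ln(2.51) / 0.18 = 0.9204 / 0.18 = 5.1133
A = e^5.1133 ≈ 166.2 square kilometres

166 square kilometres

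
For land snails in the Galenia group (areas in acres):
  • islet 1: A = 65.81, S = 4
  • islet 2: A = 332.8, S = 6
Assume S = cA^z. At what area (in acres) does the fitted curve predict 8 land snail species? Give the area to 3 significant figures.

1050 acres

z = ln(6/4) / ln(332.8/65.81) = 0.4055 / 1.6208 = 0.2502
c = 4 / 65.81^0.2502 = 4 / 2.85 = 1.403
A = (8/1.403)^(1/0.2502) ⇒ ln A = ln(5.7)/0.2502 = 6.9575
A = e^6.9575 ≈ 1051 acres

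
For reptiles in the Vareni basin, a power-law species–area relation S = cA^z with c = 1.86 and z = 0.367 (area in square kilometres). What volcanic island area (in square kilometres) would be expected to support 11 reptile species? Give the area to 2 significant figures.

11 = 1.86 × A^0.367  ⇒  A^0.367 = 11/1.86 = 5.914
ln A = ln(5.914) / 0.367 = 1.7773 / 0.367 = 4.8428
A = e^4.8428 ≈ 126.8 square kilometres

130 square kilometres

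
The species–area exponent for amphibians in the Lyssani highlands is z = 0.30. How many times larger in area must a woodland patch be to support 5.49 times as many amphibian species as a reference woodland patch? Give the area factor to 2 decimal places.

291.90

(A₂/A₁)^0.3 = 5.49, so A₂/A₁ = 5.49^(1/0.3) = 5.49^3.333
ln(A₂/A₁) = ln 5.49 / 0.3 = 1.7029 / 0.3 = 5.6764
A₂/A₁ = e^5.6764 ≈ 291.9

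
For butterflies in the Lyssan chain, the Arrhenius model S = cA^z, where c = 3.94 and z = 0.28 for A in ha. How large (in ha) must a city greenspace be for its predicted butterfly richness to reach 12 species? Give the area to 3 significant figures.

53.4 ha

12 = 3.94 × A^0.28  ⇒  A^0.28 = 12/3.94 = 3.046
ln A = ln(3.046) / 0.28 = 1.1137 / 0.28 = 3.9776
A = e^3.9776 ≈ 53.39 ha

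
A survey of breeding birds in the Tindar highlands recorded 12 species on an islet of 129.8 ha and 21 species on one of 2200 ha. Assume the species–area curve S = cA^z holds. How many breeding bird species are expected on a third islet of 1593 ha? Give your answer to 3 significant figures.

z = ln(21/12) / ln(2200/129.8) = 0.5596 / 2.8302 = 0.1977
c = 12 / 129.8^0.1977 = 12 / 2.617 = 4.585
S₃ = 4.585 × 1593^0.1977 = 4.585 × 4.297 ≈ 19.7

19.7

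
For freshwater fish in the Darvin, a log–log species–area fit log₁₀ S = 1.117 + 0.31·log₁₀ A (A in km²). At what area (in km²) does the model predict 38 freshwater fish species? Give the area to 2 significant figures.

38 = 13.09 × A^0.31  ⇒  A^0.31 = 38/13.09 = 2.903
ln A = ln(2.903) / 0.31 = 1.0656 / 0.31 = 3.4374
A = e^3.4374 ≈ 31.11 km²

31 km²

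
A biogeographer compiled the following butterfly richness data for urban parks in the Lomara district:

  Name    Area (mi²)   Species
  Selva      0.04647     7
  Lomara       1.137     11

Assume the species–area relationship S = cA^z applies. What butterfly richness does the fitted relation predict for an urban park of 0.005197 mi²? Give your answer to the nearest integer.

z = ln(11/7) / ln(1.137/0.04647) = 0.4520 / 3.1973 = 0.1414
c = 7 / 0.04647^0.1414 = 7 / 0.648 = 10.8
S₃ = 10.8 × 0.005197^0.1414 = 10.8 × 0.4754 ≈ 5.136

5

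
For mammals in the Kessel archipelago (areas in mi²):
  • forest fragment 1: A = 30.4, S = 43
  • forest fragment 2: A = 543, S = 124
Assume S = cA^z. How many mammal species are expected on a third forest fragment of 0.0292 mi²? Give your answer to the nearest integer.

3

z = ln(124/43) / ln(543/30.4) = 1.0591 / 2.8827 = 0.3674
c = 43 / 30.4^0.3674 = 43 / 3.506 = 12.26
S₃ = 12.26 × 0.0292^0.3674 = 12.26 × 0.273 ≈ 3.349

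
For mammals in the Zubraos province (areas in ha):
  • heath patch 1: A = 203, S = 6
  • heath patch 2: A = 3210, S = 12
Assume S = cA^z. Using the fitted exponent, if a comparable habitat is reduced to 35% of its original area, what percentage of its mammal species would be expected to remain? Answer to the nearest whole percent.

77%

z = ln(12/6) / ln(3210/203) = 0.6931 / 2.7608 = 0.2511
S_new/S_old = (A_new/A_old)^z = 0.35^0.2511 = exp(0.2511 × -1.0498) = 0.7683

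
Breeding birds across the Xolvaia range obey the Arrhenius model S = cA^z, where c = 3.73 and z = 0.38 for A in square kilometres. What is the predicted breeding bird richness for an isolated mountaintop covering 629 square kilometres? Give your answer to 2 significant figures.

S = 3.73 × 629^0.38 = 3.73 × 11.57 ≈ 43.17

43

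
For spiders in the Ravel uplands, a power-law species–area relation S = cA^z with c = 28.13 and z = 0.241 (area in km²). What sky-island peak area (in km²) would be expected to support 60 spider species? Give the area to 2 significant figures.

23 km²

60 = 28.13 × A^0.241  ⇒  A^0.241 = 60/28.13 = 2.133
ln A = ln(2.133) / 0.241 = 0.7575 / 0.241 = 3.1432
A = e^3.1432 ≈ 23.18 km²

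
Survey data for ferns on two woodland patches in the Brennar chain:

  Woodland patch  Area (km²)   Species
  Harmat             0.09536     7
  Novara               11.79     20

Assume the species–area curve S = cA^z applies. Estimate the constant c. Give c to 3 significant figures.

11.7

z = ln(S₂/S₁) / ln(A₂/A₁) = ln(20/7) / ln(11.79/0.09536) = 1.0498 / 4.8173 = 0.2179
c = S₁ / A₁^z = 7 / 0.09536^0.2179 = 7 / 0.5992 = 11.68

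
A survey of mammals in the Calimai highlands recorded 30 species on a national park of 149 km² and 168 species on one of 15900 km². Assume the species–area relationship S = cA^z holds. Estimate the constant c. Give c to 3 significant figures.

z = ln(S₂/S₁) / ln(A₂/A₁) = ln(168/30) / ln(15900/149) = 1.7228 / 4.6701 = 0.3689
c = S₁ / A₁^z = 30 / 149^0.3689 = 30 / 6.334 = 4.736

4.74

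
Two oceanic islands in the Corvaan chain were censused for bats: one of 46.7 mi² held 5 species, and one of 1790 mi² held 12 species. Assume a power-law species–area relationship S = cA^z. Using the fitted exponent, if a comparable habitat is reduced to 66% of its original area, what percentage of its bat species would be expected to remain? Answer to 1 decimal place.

z = ln(12/5) / ln(1790/46.7) = 0.8755 / 3.6462 = 0.2401
S_new/S_old = (A_new/A_old)^z = 0.66^0.2401 = exp(0.2401 × -0.4155) = 0.905

90.5%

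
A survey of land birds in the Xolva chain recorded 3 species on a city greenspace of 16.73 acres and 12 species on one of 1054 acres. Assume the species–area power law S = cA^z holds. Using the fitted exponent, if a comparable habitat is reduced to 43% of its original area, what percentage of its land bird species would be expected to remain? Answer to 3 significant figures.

z = ln(12/3) / ln(1054/16.73) = 1.3863 / 4.1431 = 0.3346
S_new/S_old = (A_new/A_old)^z = 0.43^0.3346 = exp(0.3346 × -0.8440) = 0.754

75.4%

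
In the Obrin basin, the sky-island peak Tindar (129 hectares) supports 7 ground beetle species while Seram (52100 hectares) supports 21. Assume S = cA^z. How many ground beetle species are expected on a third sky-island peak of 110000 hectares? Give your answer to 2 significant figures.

z = ln(21/7) / ln(52100/129) = 1.0986 / 6.0011 = 0.1831
c = 7 / 129^0.1831 = 7 / 2.434 = 2.876
S₃ = 2.876 × 110000^0.1831 = 2.876 × 8.374 ≈ 24.08

24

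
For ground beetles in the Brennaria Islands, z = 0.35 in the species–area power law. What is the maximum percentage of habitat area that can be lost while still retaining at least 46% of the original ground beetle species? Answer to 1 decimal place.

89.1%

Need (A_new/A_old)^0.35 = 0.46, so A_new/A_old = 0.46^(1/0.35) = 0.46^2.857
ln(A_new/A_old) = ln 0.46 / 0.35 = -0.7765 / 0.35 = -2.2187
A_new/A_old = e^-2.2187 ≈ 0.1088
Fraction that can be lost = 1 − 0.1088 = 0.8912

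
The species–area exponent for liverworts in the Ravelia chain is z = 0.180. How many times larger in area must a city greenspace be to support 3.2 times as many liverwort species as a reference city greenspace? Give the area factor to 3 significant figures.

640

(A₂/A₁)^0.18 = 3.2, so A₂/A₁ = 3.2^(1/0.18) = 3.2^5.556
ln(A₂/A₁) = ln 3.2 / 0.18 = 1.1632 / 0.18 = 6.4619
A₂/A₁ = e^6.4619 ≈ 640.3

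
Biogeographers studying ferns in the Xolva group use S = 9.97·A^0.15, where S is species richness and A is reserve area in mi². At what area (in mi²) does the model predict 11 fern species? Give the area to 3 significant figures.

11 = 9.97 × A^0.15  ⇒  A^0.15 = 11/9.97 = 1.103
ln A = ln(1.103) / 0.15 = 0.0983 / 0.15 = 0.6554
A = e^0.6554 ≈ 1.926 mi²

1.93 mi²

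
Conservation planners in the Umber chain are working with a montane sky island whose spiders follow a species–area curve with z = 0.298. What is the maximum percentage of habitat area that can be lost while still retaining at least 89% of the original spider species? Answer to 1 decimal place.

Need (A_new/A_old)^0.298 = 0.89, so A_new/A_old = 0.89^(1/0.298) = 0.89^3.356
ln(A_new/A_old) = ln 0.89 / 0.298 = -0.1165 / 0.298 = -0.3911
A_new/A_old = e^-0.3911 ≈ 0.6763
Fraction that can be lost = 1 − 0.6763 = 0.3237

32.4%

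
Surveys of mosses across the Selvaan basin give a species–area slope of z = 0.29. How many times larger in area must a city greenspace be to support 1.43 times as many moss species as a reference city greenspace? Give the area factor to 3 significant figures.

(A₂/A₁)^0.29 = 1.43, so A₂/A₁ = 1.43^(1/0.29) = 1.43^3.448
ln(A₂/A₁) = ln 1.43 / 0.29 = 0.3577 / 0.29 = 1.2334
A₂/A₁ = e^1.2334 ≈ 3.433

3.43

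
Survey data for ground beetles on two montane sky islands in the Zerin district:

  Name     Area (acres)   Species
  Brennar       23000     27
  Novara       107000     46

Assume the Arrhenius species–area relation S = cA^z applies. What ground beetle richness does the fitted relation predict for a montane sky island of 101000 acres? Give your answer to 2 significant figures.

z = ln(46/27) / ln(107000/23000) = 0.5328 / 1.5373 = 0.3466
c = 27 / 23000^0.3466 = 27 / 32.48 = 0.8312
S₃ = 0.8312 × 101000^0.3466 = 0.8312 × 54.25 ≈ 45.09

45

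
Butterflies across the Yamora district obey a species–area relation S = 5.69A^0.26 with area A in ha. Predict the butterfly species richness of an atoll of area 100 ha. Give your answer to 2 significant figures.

19

S = 5.69 × 100^0.26 = 5.69 × 3.311 ≈ 18.84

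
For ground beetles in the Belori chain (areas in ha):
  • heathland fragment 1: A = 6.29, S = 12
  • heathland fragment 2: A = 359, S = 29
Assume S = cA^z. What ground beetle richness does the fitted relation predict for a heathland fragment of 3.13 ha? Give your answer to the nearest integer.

10

z = ln(29/12) / ln(359/6.29) = 0.8824 / 4.0444 = 0.2182
c = 12 / 6.29^0.2182 = 12 / 1.494 = 8.034
S₃ = 8.034 × 3.13^0.2182 = 8.034 × 1.283 ≈ 10.31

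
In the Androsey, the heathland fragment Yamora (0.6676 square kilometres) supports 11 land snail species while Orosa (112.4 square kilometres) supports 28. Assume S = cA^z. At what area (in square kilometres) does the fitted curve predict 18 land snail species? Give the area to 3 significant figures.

9.95 square kilometres

z = ln(28/11) / ln(112.4/0.6676) = 0.9343 / 5.1261 = 0.1823
c = 11 / 0.6676^0.1823 = 11 / 0.929 = 11.84
A = (18/11.84)^(1/0.1823) ⇒ ln A = ln(1.52)/0.1823 = 2.2979
A = e^2.2979 ≈ 9.954 square kilometres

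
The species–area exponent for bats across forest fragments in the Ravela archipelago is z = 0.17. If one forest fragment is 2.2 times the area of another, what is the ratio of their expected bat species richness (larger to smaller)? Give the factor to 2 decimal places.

1.14

S₂/S₁ = (A₂/A₁)^z = 2.2^0.17
ln(S₂/S₁) = 0.17 × ln 2.2 = 0.17 × 0.7885 = 0.1340
S₂/S₁ = e^0.1340 ≈ 1.143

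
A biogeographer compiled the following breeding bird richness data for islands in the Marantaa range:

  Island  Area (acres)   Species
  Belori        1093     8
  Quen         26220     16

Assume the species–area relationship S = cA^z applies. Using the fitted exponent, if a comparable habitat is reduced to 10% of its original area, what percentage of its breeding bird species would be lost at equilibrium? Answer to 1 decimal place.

z = ln(16/8) / ln(26220/1093) = 0.6931 / 3.1776 = 0.2181
S_new/S_old = (A_new/A_old)^z = 0.1^0.2181 = exp(0.2181 × -2.3026) = 0.6052
Fraction lost = 1 − 0.6052 = 0.3948

39.5%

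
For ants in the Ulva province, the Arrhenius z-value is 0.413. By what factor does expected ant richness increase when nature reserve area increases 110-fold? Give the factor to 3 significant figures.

S₂/S₁ = (A₂/A₁)^z = 110^0.413
ln(S₂/S₁) = 0.413 × ln 110 = 0.413 × 4.7005 = 1.9413
S₂/S₁ = e^1.9413 ≈ 6.968

6.97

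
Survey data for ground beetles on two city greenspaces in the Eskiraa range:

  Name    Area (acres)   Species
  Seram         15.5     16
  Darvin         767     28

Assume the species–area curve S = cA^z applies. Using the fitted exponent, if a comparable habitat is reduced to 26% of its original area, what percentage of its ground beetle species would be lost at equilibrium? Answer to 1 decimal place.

17.6%

z = ln(28/16) / ln(767/15.5) = 0.5596 / 3.9016 = 0.1434
S_new/S_old = (A_new/A_old)^z = 0.26^0.1434 = exp(0.1434 × -1.3471) = 0.8243
Fraction lost = 1 − 0.8243 = 0.1757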